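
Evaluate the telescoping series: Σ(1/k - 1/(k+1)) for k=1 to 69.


Telescoping: adjacent terms cancel.
= 1/1 - 1/70
= 1 - 1/70 = 69/70

Sum = 69/70


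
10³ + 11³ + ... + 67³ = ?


Σₖ₌10^67 k³ = [67·68/2]² − [9·10/2]²
= 5189284 − 2025 = 5187259

Σk³ = 5187259


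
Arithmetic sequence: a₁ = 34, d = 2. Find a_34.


aₙ = a₁ + (n-1)d
= 34 + (34-1)×2
= 34 + 66
= 100

a_34 = 100


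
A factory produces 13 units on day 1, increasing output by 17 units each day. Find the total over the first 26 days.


aₙ = 13 + (26-1)×17 = 438
Sₙ = n(a₁+aₙ)/2 = 26×(13+438)/2
= 26×451/2 = 5863

S_26 = 5863


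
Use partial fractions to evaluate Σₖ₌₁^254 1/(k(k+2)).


1/(k(k+2)) = (1/2)·(1/k - 1/(k+2)) (partial fractions)
Telescoping: Σ = (1/2)·(1 + 1/2 - 1/255 - 1/256) = 97409/130560

Sum = 97409/130560


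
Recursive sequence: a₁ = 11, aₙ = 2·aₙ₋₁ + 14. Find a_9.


Computing step by step:
a_1 = 11
a_2 = 36
a_3 = 86
a_4 = 186
a_5 = 386
a_6 = 786
a_7 = 1586
a_8 = 3186
a_9 = 6386


a_9 = 6386


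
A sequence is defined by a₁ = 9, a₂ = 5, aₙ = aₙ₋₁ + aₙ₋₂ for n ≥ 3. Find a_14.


Computing iteratively: 9, 5, 14, 19, 33, 52, 85, 137, 222, 359, 581, 940, ...
a_14 = 2461

a_14 = 2461


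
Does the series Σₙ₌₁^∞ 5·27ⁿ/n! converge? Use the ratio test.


aₙ = 5·27^n/n!
a_{n+1}/aₙ = 27^(n+1)/(n+1)! × n!/27^n  (constant 5 cancels)
= 27/(n+1)
L = lim(n→∞) 27/(n+1) = 0
L < 1 → series CONVERGES

Converges (ratio test: L = 0 < 1)


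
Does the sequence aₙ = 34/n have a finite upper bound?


a₁ = 34, a₂ = 34/2, a₃ = 34/3, ...
0 < aₙ ≤ 34 for all n ≥ 1
Lower bound: 0, Upper bound: 34
The sequence IS bounded

Bounded (0 < aₙ ≤ 34)


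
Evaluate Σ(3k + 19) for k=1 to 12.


Σ(3k+19) = 3·Σk + 19·n
= 3·78 + 19·12
= 234 + 228 = 462

Σ = 462


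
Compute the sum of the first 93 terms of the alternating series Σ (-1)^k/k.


S = -1 + 1/2 - 1/3 + 1/4 - 1/5 + 1/6 - 1/7 + 1/8 ± ...
= -0.6985
(Full series converges to -ln(2) ≈ -0.6931)

S_93 = -0.6985


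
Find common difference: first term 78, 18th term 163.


d = (aₙ - a₁)/(n-1)
= (163 - 78)/(18-1)
= 85/17 = 5

d = 5


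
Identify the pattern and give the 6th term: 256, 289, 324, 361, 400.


Pattern: perfect squares: n²
Terms: 256, 289, 324, 361, 400
Next term = 441

Next term = 441


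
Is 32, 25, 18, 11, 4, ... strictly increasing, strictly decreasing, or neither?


Differences: -7, -7, -7, -7
All differences < 0 → strictly DECREASING

Monotonically decreasing


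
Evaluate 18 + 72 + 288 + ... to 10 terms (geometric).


Sₙ = 18×(4^10 - 1)/(4 - 1)
= 18×(1048576 - 1)/3
= 18×1048575/3
= 6291450

S_10 = 6291450


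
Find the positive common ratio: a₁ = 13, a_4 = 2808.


r^(n-1) = aₙ/a₁
r^3 = 2808/13 = 216
r = 216^(1/3)
= 6

r = 6


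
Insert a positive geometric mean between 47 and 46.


GM = √(47×46) = √2162 = 46.4973

GM = 46.4973


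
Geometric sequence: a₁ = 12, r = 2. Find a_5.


aₙ = a₁·r^(n-1)
= 12×2^4
= 12×16
= 192

a_5 = 192


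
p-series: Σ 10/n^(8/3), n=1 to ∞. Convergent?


p-series test: Σ c/n^p converges if p > 1, diverges if p ≤ 1 (constant c > 0 doesn't affect convergence).
p = 8/3
8/3 > 1 → CONVERGES

Converges (p = 8/3 > 1)


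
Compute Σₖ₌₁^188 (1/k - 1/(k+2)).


Telescoping with gap 2: two head and two tail terms survive.
= (1 + 1/2) - (1/189 + 1/190)
= 3/2 - 1/189 - 1/190 = 26743/17955

Sum = 26743/17955


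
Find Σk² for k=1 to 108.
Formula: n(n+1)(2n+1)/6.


n = 108
n(n+1)(2n+1)/6 = 108×109×217/6
= 2554524/6 = 425754

Σk² = 425754


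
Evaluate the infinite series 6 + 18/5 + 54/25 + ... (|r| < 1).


S∞ = a₁/(1-r) = 6/(1 - 3/5)
= 6/(2/5)
= 15

S∞ = 15


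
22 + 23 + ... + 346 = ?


Σₖ₌22^346 k = Σₖ₌₁^346 k − Σₖ₌₁^21 k
= 346·347/2 − 21·22/2
= 60031 − 231 = 59800

Σk = 59800


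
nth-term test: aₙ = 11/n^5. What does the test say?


lim(n→∞) 11/n^5 = 0
lim aₙ = 0 → nth-term test is INCONCLUSIVE
(Need other tests; this is actually a convergent p-series with p=5 > 1)

Inconclusive (lim aₙ = 0; need another test)


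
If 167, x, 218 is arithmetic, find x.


AM = (167 + 218)/2 = 385/2 = 192.5

AM = 192.5


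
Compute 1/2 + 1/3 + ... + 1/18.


Σₖ₌2^18 1/k = 1/2 + 1/3 + 1/4 + ... + 1/18
= 10190221/4084080
≈ 2.4951

Sum = 10190221/4084080 ≈ 2.4951


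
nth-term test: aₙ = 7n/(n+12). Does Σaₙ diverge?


lim(n→∞) 7n/(n+12) = 7/1 = 7  (divide numerator and denominator by n)
lim aₙ = 7 ≠ 0 → series DIVERGES

Diverges (lim aₙ = 7 ≠ 0)


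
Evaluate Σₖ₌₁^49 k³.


n(n+1)/2 = 49×50/2 = 1225
Σk³ = 1225² = 1500625

Σk³ = 1500625


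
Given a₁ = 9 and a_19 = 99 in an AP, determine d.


d = (aₙ - a₁)/(n-1)
= (99 - 9)/(19-1)
= 90/18 = 5

d = 5


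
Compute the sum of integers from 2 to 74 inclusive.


Σₖ₌2^74 k = Σₖ₌₁^74 k − Σₖ₌₁^1 k
= 74·75/2 − 1·2/2
= 2775 − 1 = 2774

Σk = 2774


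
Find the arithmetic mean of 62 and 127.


AM = (62 + 127)/2 = 189/2 = 94.5

AM = 94.5


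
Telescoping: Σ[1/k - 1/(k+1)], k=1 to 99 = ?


Telescoping: adjacent terms cancel.
= 1/1 - 1/100
= 1 - 1/100 = 99/100

Sum = 99/100


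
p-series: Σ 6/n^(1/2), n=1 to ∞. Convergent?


p-series test: Σ c/n^p converges if p > 1, diverges if p ≤ 1 (constant c > 0 doesn't affect convergence).
p = 1/2
1/2 ≤ 1 → DIVERGES

Diverges (p = 1/2 ≤ 1)


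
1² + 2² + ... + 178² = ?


n = 178
n(n+1)(2n+1)/6 = 178×179×357/6
= 11374734/6 = 1895789

Σk² = 1895789


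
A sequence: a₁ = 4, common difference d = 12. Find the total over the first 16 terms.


aₙ = 4 + (16-1)×12 = 184
Sₙ = n(a₁+aₙ)/2 = 16×(4+184)/2
= 16×188/2 = 1504

S_16 = 1504


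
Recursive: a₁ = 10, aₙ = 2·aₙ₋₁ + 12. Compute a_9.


Computing step by step:
a_1 = 10
a_2 = 32
a_3 = 76
a_4 = 164
a_5 = 340
a_6 = 692
a_7 = 1396
a_8 = 2804
a_9 = 5620


a_9 = 5620


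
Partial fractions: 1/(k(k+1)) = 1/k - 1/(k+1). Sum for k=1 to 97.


1/(k(k+1)) = 1/k - 1/(k+1) (partial fractions)
Telescoping: Σ = 1 - 1/98 = 97/98

Sum = 97/98


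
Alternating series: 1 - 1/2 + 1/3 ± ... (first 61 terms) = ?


S = 1 - 1/2 + 1/3 - 1/4 + 1/5 - 1/6 + 1/7 - 1/8 ± ...
= 0.7013
(Full series converges to +ln(2) ≈ +0.6931)

S_61 = 0.7013


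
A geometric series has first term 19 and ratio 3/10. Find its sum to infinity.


S∞ = a₁/(1-r) = 19/(1 - 3/10)
= 19/(7/10)
= 190/7

S∞ = 190/7


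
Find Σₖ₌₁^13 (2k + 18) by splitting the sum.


Σ(2k+18) = 2·Σk + 18·n
= 2·91 + 18·13
= 182 + 234 = 416

Σ = 416


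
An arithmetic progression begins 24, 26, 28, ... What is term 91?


aₙ = a₁ + (n-1)d
= 24 + (91-1)×2
= 24 + 180
= 204

a_91 = 204


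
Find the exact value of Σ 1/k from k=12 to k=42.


Σₖ₌12^42 1/k = 1/12 + 1/13 + 1/14 + ... + 1/42
= 286282196019672403/219060189739591200
≈ 1.3069

Sum = 286282196019672403/219060189739591200 ≈ 1.3069


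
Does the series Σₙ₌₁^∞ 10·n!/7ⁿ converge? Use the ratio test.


aₙ = 10·n!/7^n
a_{n+1}/aₙ = (n+1)!/7^(n+1) × 7^n/n!  (constant 10 cancels)
= (n+1)/7
L = lim(n→∞) (n+1)/7 = ∞
L > 1 → series DIVERGES

Diverges (ratio test: L = ∞ > 1)


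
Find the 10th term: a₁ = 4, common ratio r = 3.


aₙ = a₁·r^(n-1)
= 4×3^9
= 4×19683
= 78732

a_10 = 78732


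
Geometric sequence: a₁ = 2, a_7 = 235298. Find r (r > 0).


r^(n-1) = aₙ/a₁
r^6 = 235298/2 = 117649
r = 117649^(1/6)
= ±7; taking r > 0 gives r = 7

r = 7


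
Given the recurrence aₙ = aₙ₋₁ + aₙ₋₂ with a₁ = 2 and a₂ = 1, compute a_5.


Computing iteratively: 2, 1, 3, 4, 7
a_5 = 7

a_5 = 7


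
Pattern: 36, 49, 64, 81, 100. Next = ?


Pattern: perfect squares: n²
Terms: 36, 49, 64, 81, 100
Next term = 121

Next term = 121


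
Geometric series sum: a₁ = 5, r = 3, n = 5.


Sₙ = 5×(3^5 - 1)/(3 - 1)
= 5×(243 - 1)/2
= 5×242/2
= 605

S_5 = 605


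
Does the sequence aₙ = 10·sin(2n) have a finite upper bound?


For all n, -1 ≤ sin(2n) ≤ 1, so -10 ≤ 10·sin(2n) ≤ 10
Lower bound: -10, Upper bound: 10
The sequence IS bounded

Bounded (-10 ≤ aₙ ≤ 10)


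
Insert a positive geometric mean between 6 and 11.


GM = √(6×11) = √66 = 8.124

GM = 8.124


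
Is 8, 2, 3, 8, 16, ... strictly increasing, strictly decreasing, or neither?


Differences: -6, 1, 5, 8
Difference at position 2 is +1 (> 0) but position 1 is -6 (< 0) — sequence both rises and falls
→ NOT monotonic

Not monotonic


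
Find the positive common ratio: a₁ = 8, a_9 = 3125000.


r^(n-1) = aₙ/a₁
r^8 = 3125000/8 = 390625
r = 390625^(1/8)
= ±5; taking r > 0 gives r = 5

r = 5


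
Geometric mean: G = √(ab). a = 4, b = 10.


GM = √(4×10) = √40 = 6.3246

GM = 6.3246


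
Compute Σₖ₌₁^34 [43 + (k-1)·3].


aₙ = 43 + (34-1)×3 = 142
Sₙ = n(a₁+aₙ)/2 = 34×(43+142)/2
= 34×185/2 = 3145

S_34 = 3145


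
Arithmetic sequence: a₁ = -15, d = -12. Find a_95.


aₙ = a₁ + (n-1)d
= -15 + (95-1)×-12
= -15 - 1128
= -1143

a_95 = -1143


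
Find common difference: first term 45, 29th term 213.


d = (aₙ - a₁)/(n-1)
= (213 - 45)/(29-1)
= 168/28 = 6

d = 6


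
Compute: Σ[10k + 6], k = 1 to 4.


Σ(10k+6) = 10·Σk + 6·n
= 10·10 + 6·4
= 100 + 24 = 124

Σ = 124


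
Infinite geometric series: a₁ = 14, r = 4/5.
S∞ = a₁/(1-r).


S∞ = a₁/(1-r) = 14/(1 - 4/5)
= 14/(1/5)
= 70

S∞ = 70


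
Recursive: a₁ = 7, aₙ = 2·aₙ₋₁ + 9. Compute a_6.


Computing step by step:
a_1 = 7
a_2 = 23
a_3 = 55
a_4 = 119
a_5 = 247
a_6 = 503


a_6 = 503


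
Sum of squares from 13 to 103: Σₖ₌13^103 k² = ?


Σₖ₌13^103 k² = Σₖ₌₁^103 k² − Σₖ₌₁^12 k²
= 103·104·207/6 − 12·13·25/6
= 369564 − 650 = 368914

Σk² = 368914


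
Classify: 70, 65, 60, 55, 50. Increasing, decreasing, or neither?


Differences: -5, -5, -5, -5
All differences < 0 → strictly DECREASING

Monotonically decreasing


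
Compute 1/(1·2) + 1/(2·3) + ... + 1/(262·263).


1/(k(k+1)) = 1/k - 1/(k+1) (partial fractions)
Telescoping: Σ = 1 - 1/263 = 262/263

Sum = 262/263


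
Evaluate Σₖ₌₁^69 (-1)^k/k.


S = -1 + 1/2 - 1/3 + 1/4 - 1/5 + 1/6 - 1/7 + 1/8 ± ...
= -0.7003
(Full series converges to -ln(2) ≈ -0.6931)

S_69 = -0.7003


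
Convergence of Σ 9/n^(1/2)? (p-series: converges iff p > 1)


p-series test: Σ c/n^p converges if p > 1, diverges if p ≤ 1 (constant c > 0 doesn't affect convergence).
p = 1/2
1/2 ≤ 1 → DIVERGES

Diverges (p = 1/2 ≤ 1)


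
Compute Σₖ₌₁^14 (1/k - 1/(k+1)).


Telescoping: adjacent terms cancel.
= 1/1 - 1/15
= 1 - 1/15 = 14/15

Sum = 14/15


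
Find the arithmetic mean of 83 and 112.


AM = (83 + 112)/2 = 195/2 = 97.5

AM = 97.5


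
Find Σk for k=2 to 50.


Σₖ₌2^50 k = Σₖ₌₁^50 k − Σₖ₌₁^1 k
= 50·51/2 − 1·2/2
= 1275 − 1 = 1274

Σk = 1274


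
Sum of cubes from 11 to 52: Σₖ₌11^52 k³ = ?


Σₖ₌11^52 k³ = [52·53/2]² − [10·11/2]²
= 1898884 − 3025 = 1895859

Σk³ = 1895859


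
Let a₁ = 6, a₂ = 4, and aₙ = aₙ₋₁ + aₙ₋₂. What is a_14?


Computing iteratively: 6, 4, 10, 14, 24, 38, 62, 100, 162, 262, 424, 686, ...
a_14 = 1796

a_14 = 1796


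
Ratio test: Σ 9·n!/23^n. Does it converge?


aₙ = 9·n!/23^n
a_{n+1}/aₙ = (n+1)!/23^(n+1) × 23^n/n!  (constant 9 cancels)
= (n+1)/23
L = lim(n→∞) (n+1)/23 = ∞
L > 1 → series DIVERGES

Diverges (ratio test: L = ∞ > 1)


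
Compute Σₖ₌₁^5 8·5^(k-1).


Sₙ = 8×(5^5 - 1)/(5 - 1)
= 8×(3125 - 1)/4
= 8×3124/4
= 6248

S_5 = 6248


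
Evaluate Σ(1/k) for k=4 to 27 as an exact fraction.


Σₖ₌4^27 1/k = 1/4 + 1/5 + 1/6 + ... + 1/27
= 165294957803/80313433200
≈ 2.0581

Sum = 165294957803/80313433200 ≈ 2.0581


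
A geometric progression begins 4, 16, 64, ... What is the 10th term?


aₙ = a₁·r^(n-1)
= 4×4^9
= 4×262144
= 1048576

a_10 = 1048576


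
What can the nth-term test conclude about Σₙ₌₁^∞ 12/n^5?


lim(n→∞) 12/n^5 = 0
lim aₙ = 0 → nth-term test is INCONCLUSIVE
(Need other tests; this is actually a convergent p-series with p=5 > 1)

Inconclusive (lim aₙ = 0; need another test)


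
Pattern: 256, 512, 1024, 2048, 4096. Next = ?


Pattern: powers of 2: 2ⁿ
Terms: 256, 512, 1024, 2048, 4096
Next term = 8192

Next term = 8192


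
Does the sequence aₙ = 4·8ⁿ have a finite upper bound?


aₙ = 4·8ⁿ → as n→∞, aₙ→∞ (since base 8 > 1)
No finite upper bound exists
The sequence is UNBOUNDED

Unbounded (aₙ → ∞ as n → ∞)


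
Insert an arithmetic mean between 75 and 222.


AM = (75 + 222)/2 = 297/2 = 148.5

AM = 148.5


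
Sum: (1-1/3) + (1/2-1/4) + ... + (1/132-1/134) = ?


Telescoping with gap 2: two head and two tail terms survive.
= (1 + 1/2) - (1/133 + 1/134)
= 3/2 - 1/133 - 1/134 = 13233/8911

Sum = 13233/8911


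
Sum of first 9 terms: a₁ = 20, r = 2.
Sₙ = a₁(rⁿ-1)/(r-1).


Sₙ = 20×(2^9 - 1)/(2 - 1)
= 20×(512 - 1)/1
= 20×511/1
= 10220

S_9 = 10220


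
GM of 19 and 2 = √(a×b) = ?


GM = √(19×2) = √38 = 6.1644

GM = 6.1644


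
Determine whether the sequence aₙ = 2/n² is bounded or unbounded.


a₁ = 2, a₂ = 2/4, a₃ = 2/9, ...
0 < aₙ ≤ 2 for all n ≥ 1
The sequence IS bounded

Bounded (0 < aₙ ≤ 2)


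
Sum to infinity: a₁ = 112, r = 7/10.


S∞ = a₁/(1-r) = 112/(1 - 7/10)
= 112/(3/10)
= 1120/3

S∞ = 1120/3


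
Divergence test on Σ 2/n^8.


lim(n→∞) 2/n^8 = 0
lim aₙ = 0 → nth-term test is INCONCLUSIVE
(Need other tests; this is actually a convergent p-series with p=8 > 1)

Inconclusive (lim aₙ = 0; need another test)


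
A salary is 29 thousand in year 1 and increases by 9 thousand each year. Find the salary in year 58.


aₙ = a₁ + (n-1)d
= 29 + (58-1)×9
= 29 + 513
= 542

a_58 = 542


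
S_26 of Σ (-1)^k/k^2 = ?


S = -1 + 1/4 - 1/9 + 1/16 - 1/25 + 1/36 - 1/49 + 1/64 ± ...
= -0.8218
(Full series converges to -π²/12 ≈ -0.8225)

S_26 = -0.8218


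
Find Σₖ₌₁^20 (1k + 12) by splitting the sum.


Σ(1k+12) = 1·Σk + 12·n
= 1·210 + 12·20
= 210 + 240 = 450

Σ = 450


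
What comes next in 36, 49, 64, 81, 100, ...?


Pattern: perfect squares: n²
Terms: 36, 49, 64, 81, 100
Next term = 121

Next term = 121


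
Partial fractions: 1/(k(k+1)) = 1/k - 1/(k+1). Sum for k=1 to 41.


1/(k(k+1)) = 1/k - 1/(k+1) (partial fractions)
Telescoping: Σ = 1 - 1/42 = 41/42

Sum = 41/42


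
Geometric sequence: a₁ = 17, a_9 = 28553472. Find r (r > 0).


r^(n-1) = aₙ/a₁
r^8 = 28553472/17 = 1679616
r = 1679616^(1/8)
= ±6; taking r > 0 gives r = 6

r = 6


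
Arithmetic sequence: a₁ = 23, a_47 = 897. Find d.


d = (aₙ - a₁)/(n-1)
= (897 - 23)/(47-1)
= 874/46 = 19

d = 19


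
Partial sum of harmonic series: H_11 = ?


H_11 = 1/1 + 1/2 + 1/3 + ... + 1/11
= 83711/27720
≈ 3.0199

H_11 = 83711/27720 ≈ 3.0199


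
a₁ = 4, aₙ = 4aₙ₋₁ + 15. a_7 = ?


Computing step by step:
a_1 = 4
a_2 = 31
a_3 = 139
a_4 = 571
a_5 = 2299
a_6 = 9211
a_7 = 36859


a_7 = 36859


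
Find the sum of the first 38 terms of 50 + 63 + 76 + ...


aₙ = 50 + (38-1)×13 = 531
Sₙ = n(a₁+aₙ)/2 = 38×(50+531)/2
= 38×581/2 = 11039

S_38 = 11039


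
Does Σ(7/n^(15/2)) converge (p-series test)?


p-series test: Σ c/n^p converges if p > 1, diverges if p ≤ 1 (constant c > 0 doesn't affect convergence).
p = 15/2
15/2 > 1 → CONVERGES

Converges (p = 15/2 > 1)


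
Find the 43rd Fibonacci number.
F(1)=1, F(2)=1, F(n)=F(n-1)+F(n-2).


Fibonacci sequence: 1, 1, 2, 3, 5, 8, 13, 21, 34, 55, 89, ...
F(43) = 433494437

F(43) = 433494437


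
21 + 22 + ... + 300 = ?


Σₖ₌21^300 k = Σₖ₌₁^300 k − Σₖ₌₁^20 k
= 300·301/2 − 20·21/2
= 45150 − 210 = 44940

Σk = 44940


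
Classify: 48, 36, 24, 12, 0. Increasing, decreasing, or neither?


Differences: -12, -12, -12, -12
All differences < 0 → strictly DECREASING

Monotonically decreasing


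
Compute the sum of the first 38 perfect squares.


n = 38
n(n+1)(2n+1)/6 = 38×39×77/6
= 114114/6 = 19019

Σk² = 19019


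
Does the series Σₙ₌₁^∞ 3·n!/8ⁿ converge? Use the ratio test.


aₙ = 3·n!/8^n
a_{n+1}/aₙ = (n+1)!/8^(n+1) × 8^n/n!  (constant 3 cancels)
= (n+1)/8
L = lim(n→∞) (n+1)/8 = ∞
L > 1 → series DIVERGES

Diverges (ratio test: L = ∞ > 1)


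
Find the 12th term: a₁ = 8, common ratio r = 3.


aₙ = a₁·r^(n-1)
= 8×3^11
= 8×177147
= 1417176

a_12 = 1417176


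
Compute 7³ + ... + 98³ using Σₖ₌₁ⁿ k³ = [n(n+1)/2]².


Σₖ₌7^98 k³ = [98·99/2]² − [6·7/2]²
= 23532201 − 441 = 23531760

Σk³ = 23531760


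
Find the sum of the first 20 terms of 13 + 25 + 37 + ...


aₙ = 13 + (20-1)×12 = 241
Sₙ = n(a₁+aₙ)/2 = 20×(13+241)/2
= 20×254/2 = 2540

S_20 = 2540


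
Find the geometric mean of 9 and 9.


GM = √(9×9) = √81 = 9

GM = 9


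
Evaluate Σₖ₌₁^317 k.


n(n+1)/2 = 317×318/2 = 100806/2 = 50403

Σk = 50403


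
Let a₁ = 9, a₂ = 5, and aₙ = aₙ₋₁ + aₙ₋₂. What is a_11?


Computing iteratively: 9, 5, 14, 19, 33, 52, 85, 137, 222, 359, 581
a_11 = 581

a_11 = 581


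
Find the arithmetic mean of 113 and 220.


AM = (113 + 220)/2 = 333/2 = 166.5

AM = 166.5


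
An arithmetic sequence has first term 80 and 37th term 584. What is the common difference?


d = (aₙ - a₁)/(n-1)
= (584 - 80)/(37-1)
= 504/36 = 14

d = 14


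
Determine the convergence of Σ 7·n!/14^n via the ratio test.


aₙ = 7·n!/14^n
a_{n+1}/aₙ = (n+1)!/14^(n+1) × 14^n/n!  (constant 7 cancels)
= (n+1)/14
L = lim(n→∞) (n+1)/14 = ∞
L > 1 → series DIVERGES

Diverges (ratio test: L = ∞ > 1)


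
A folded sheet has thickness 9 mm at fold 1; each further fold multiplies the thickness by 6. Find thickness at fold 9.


aₙ = a₁·r^(n-1)
= 9×6^8
= 9×1679616
= 15116544

a_9 = 15116544


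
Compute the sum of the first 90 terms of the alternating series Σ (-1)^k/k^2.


S = -1 + 1/4 - 1/9 + 1/16 - 1/25 + 1/36 - 1/49 + 1/64 ± ...
= -0.8224
(Full series converges to -π²/12 ≈ -0.8225)

S_90 = -0.8224


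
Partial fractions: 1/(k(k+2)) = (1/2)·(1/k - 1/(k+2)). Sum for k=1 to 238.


1/(k(k+2)) = (1/2)·(1/k - 1/(k+2)) (partial fractions)
Telescoping: Σ = (1/2)·(1 + 1/2 - 1/239 - 1/240) = 85561/114720

Sum = 85561/114720


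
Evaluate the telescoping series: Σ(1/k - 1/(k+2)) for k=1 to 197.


Telescoping with gap 2: two head and two tail terms survive.
= (1 + 1/2) - (1/198 + 1/199)
= 3/2 - 1/198 - 1/199 = 29353/19701

Sum = 29353/19701


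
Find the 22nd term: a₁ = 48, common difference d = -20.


aₙ = a₁ + (n-1)d
= 48 + (22-1)×-20
= 48 - 420
= -372

a_22 = -372


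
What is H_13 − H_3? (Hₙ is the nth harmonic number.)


Σₖ₌4^13 1/k = 1/4 + 1/5 + 1/6 + 1/7 + 1/8 + 1/9 + 1/10 + 1/11 + 1/12 + 1/13
= 485333/360360
≈ 1.3468

Sum = 485333/360360 ≈ 1.3468


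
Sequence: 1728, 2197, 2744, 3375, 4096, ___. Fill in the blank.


Pattern: perfect cubes: n³
Terms: 1728, 2197, 2744, 3375, 4096
Next term = 4913

Next term = 4913


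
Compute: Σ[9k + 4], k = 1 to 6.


Σ(9k+4) = 9·Σk + 4·n
= 9·21 + 4·6
= 189 + 24 = 213

Σ = 213


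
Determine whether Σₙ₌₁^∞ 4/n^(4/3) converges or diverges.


p-series test: Σ c/n^p converges if p > 1, diverges if p ≤ 1 (constant c > 0 doesn't affect convergence).
p = 4/3
4/3 > 1 → CONVERGES

Converges (p = 4/3 > 1)


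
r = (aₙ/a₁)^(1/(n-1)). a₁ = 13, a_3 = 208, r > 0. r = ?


r^(n-1) = aₙ/a₁
r^2 = 208/13 = 16
r = 16^(1/2)
= ±4; taking r > 0 gives r = 4

r = 4


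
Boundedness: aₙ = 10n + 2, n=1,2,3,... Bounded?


aₙ = 10n + 2 → as n→∞, aₙ→∞
No finite upper bound exists
The sequence is UNBOUNDED

Unbounded (aₙ → ∞ as n → ∞)


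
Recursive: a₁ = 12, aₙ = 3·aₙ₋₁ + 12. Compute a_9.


Computing step by step:
a_1 = 12
a_2 = 48
a_3 = 156
a_4 = 480
a_5 = 1452
a_6 = 4368
a_7 = 13116
a_8 = 39360
a_9 = 118092


a_9 = 118092


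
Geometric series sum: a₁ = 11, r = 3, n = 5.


Sₙ = 11×(3^5 - 1)/(3 - 1)
= 11×(243 - 1)/2
= 11×242/2
= 1331

S_5 = 1331


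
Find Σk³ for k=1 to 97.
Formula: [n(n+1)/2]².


n(n+1)/2 = 97×98/2 = 4753
Σk³ = 4753² = 22591009

Σk³ = 22591009


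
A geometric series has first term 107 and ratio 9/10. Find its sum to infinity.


S∞ = a₁/(1-r) = 107/(1 - 9/10)
= 107/(1/10)
= 1070

S∞ = 1070


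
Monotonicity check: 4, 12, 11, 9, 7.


Differences: 8, -1, -2, -2
Difference at position 1 is +8 (> 0) but position 2 is -1 (< 0) — sequence both rises and falls
→ NOT monotonic

Not monotonic


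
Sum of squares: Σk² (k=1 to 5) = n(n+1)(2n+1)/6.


n = 5
n(n+1)(2n+1)/6 = 5×6×11/6
= 330/6 = 55

Σk² = 55


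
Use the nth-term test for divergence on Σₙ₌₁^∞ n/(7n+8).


lim(n→∞) n/(7n+8) = 1/7 = 1/7  (divide numerator and denominator by n)
lim aₙ = 1/7 ≠ 0 → series DIVERGES

Diverges (lim aₙ = 1/7 ≠ 0)


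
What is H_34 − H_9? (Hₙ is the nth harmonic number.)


Σₖ₌10^34 1/k = 1/10 + 1/11 + 1/12 + ... + 1/34
= 16924644298729/13127595717600
≈ 1.2892

Sum = 16924644298729/13127595717600 ≈ 1.2892


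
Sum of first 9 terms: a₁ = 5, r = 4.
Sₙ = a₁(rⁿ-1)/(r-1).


Sₙ = 5×(4^9 - 1)/(4 - 1)
= 5×(262144 - 1)/3
= 5×262143/3
= 436905

S_9 = 436905


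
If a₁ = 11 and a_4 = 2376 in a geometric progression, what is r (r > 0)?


r^(n-1) = aₙ/a₁
r^3 = 2376/11 = 216
r = 216^(1/3)
= 6

r = 6


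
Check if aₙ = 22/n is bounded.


a₁ = 22, a₂ = 22/2, a₃ = 22/3, ...
0 < aₙ ≤ 22 for all n ≥ 1
Lower bound: 0, Upper bound: 22
The sequence IS bounded

Bounded (0 < aₙ ≤ 22)


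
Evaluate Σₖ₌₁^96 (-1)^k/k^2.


S = -1 + 1/4 - 1/9 + 1/16 - 1/25 + 1/36 - 1/49 + 1/64 ± ...
= -0.8224
(Full series converges to -π²/12 ≈ -0.8225)

S_96 = -0.8224


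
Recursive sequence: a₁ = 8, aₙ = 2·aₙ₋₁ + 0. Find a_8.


Computing step by step:
a_1 = 8
a_2 = 16
a_3 = 32
a_4 = 64
a_5 = 128
a_6 = 256
a_7 = 512
a_8 = 1024


a_8 = 1024


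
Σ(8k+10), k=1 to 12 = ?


Σ(8k+10) = 8·Σk + 10·n
= 8·78 + 10·12
= 624 + 120 = 744

Σ = 744


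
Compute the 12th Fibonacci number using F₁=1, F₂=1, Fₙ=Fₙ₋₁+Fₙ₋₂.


Fibonacci sequence: 1, 1, 2, 3, 5, 8, 13, 21, 34, 55, 89, ...
F(12) = 144

F(12) = 144


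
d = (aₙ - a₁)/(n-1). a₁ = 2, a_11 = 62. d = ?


d = (aₙ - a₁)/(n-1)
= (62 - 2)/(11-1)
= 60/10 = 6

d = 6


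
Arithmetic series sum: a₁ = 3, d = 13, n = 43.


aₙ = 3 + (43-1)×13 = 549
Sₙ = n(a₁+aₙ)/2 = 43×(3+549)/2
= 43×552/2 = 11868

S_43 = 11868


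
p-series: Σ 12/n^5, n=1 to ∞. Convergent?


p-series test: Σ c/n^p converges if p > 1, diverges if p ≤ 1 (constant c > 0 doesn't affect convergence).
p = 5
5 > 1 → CONVERGES

Converges (p = 5 > 1)


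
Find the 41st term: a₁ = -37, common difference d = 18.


aₙ = a₁ + (n-1)d
= -37 + (41-1)×18
= -37 + 720
= 683

a_41 = 683


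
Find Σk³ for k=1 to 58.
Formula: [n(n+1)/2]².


n(n+1)/2 = 58×59/2 = 1711
Σk³ = 1711² = 2927521

Σk³ = 2927521


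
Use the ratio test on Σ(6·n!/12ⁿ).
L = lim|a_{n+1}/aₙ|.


aₙ = 6·n!/12^n
a_{n+1}/aₙ = (n+1)!/12^(n+1) × 12^n/n!  (constant 6 cancels)
= (n+1)/12
L = lim(n→∞) (n+1)/12 = ∞
L > 1 → series DIVERGES

Diverges (ratio test: L = ∞ > 1)


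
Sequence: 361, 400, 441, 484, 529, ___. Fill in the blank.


Pattern: perfect squares: n²
Terms: 361, 400, 441, 484, 529
Next term = 576

Next term = 576


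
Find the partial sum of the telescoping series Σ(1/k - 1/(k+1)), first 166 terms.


Telescoping: adjacent terms cancel.
= 1/1 - 1/167
= 1 - 1/167 = 166/167

Sum = 166/167


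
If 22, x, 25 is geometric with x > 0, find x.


GM = √(22×25) = √550 = 23.4521

GM = 23.4521


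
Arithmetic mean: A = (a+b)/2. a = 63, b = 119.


AM = (63 + 119)/2 = 182/2 = 91

AM = 91


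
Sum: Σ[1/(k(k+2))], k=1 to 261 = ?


1/(k(k+2)) = (1/2)·(1/k - 1/(k+2)) (partial fractions)
Telescoping: Σ = (1/2)·(1 + 1/2 - 1/262 - 1/263) = 51417/68906

Sum = 51417/68906


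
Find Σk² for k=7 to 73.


Σₖ₌7^73 k² = Σₖ₌₁^73 k² − Σₖ₌₁^6 k²
= 73·74·147/6 − 6·7·13/6
= 132349 − 91 = 132258

Σk² = 132258


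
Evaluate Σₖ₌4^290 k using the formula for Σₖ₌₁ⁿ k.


Σₖ₌4^290 k = Σₖ₌₁^290 k − Σₖ₌₁^3 k
= 290·291/2 − 3·4/2
= 42195 − 6 = 42189

Σk = 42189


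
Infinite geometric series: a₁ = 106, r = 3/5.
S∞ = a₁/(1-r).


S∞ = a₁/(1-r) = 106/(1 - 3/5)
= 106/(2/5)
= 265

S∞ = 265


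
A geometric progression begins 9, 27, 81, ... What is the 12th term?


aₙ = a₁·r^(n-1)
= 9×3^11
= 9×177147
= 1594323

a_12 = 1594323


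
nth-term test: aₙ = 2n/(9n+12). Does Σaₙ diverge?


lim(n→∞) 2n/(9n+12) = 2/9 = 2/9  (divide numerator and denominator by n)
lim aₙ = 2/9 ≠ 0 → series DIVERGES

Diverges (lim aₙ = 2/9 ≠ 0)


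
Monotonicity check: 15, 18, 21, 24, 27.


Differences: 3, 3, 3, 3
All differences > 0 → strictly INCREASING

Monotonically increasing


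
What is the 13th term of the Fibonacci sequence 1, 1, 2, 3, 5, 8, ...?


Fibonacci sequence: 1, 1, 2, 3, 5, 8, 13, 21, 34, 55, 89, ...
F(13) = 233

F(13) = 233


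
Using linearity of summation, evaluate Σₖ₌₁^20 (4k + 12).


Σ(4k+12) = 4·Σk + 12·n
= 4·210 + 12·20
= 840 + 240 = 1080

Σ = 1080


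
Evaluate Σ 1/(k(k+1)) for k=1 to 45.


1/(k(k+1)) = 1/k - 1/(k+1) (partial fractions)
Telescoping: Σ = 1 - 1/46 = 45/46

Sum = 45/46


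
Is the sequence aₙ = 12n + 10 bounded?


aₙ = 12n + 10 → as n→∞, aₙ→∞
No finite upper bound exists
The sequence is UNBOUNDED

Unbounded (aₙ → ∞ as n → ∞)


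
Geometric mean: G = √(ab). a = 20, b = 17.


GM = √(20×17) = √340 = 18.4391

GM = 18.4391


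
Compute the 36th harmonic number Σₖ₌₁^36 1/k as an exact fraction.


H_36 = 1/1 + 1/2 + 1/3 + ... + 1/36
= 54801925434709/13127595717600
≈ 4.1746

H_36 = 54801925434709/13127595717600 ≈ 4.1746


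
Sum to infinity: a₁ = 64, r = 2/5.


S∞ = a₁/(1-r) = 64/(1 - 2/5)
= 64/(3/5)
= 320/3

S∞ = 320/3


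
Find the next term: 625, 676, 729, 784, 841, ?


Pattern: perfect squares: n²
Terms: 625, 676, 729, 784, 841
Next term = 900

Next term = 900


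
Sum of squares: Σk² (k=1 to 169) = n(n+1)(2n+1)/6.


n = 169
n(n+1)(2n+1)/6 = 169×170×339/6
= 9739470/6 = 1623245

Σk² = 1623245


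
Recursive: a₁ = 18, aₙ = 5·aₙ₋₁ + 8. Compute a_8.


Computing step by step:
a_1 = 18
a_2 = 98
a_3 = 498
a_4 = 2498
a_5 = 12498
a_6 = 62498
a_7 = 312498
a_8 = 1562498


a_8 = 1562498


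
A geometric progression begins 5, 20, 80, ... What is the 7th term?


aₙ = a₁·r^(n-1)
= 5×4^6
= 5×4096
= 20480

a_7 = 20480


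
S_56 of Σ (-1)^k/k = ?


S = -1 + 1/2 - 1/3 + 1/4 - 1/5 + 1/6 - 1/7 + 1/8 ± ...
= -0.6843
(Full series converges to -ln(2) ≈ -0.6931)

S_56 = -0.6843


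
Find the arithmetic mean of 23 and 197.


AM = (23 + 197)/2 = 220/2 = 110

AM = 110


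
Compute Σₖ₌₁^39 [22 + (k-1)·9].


aₙ = 22 + (39-1)×9 = 364
Sₙ = n(a₁+aₙ)/2 = 39×(22+364)/2
= 39×386/2 = 7527

S_39 = 7527


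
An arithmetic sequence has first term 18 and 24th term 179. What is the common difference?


d = (aₙ - a₁)/(n-1)
= (179 - 18)/(24-1)
= 161/23 = 7

d = 7


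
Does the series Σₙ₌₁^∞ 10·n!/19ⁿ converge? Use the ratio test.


aₙ = 10·n!/19^n
a_{n+1}/aₙ = (n+1)!/19^(n+1) × 19^n/n!  (constant 10 cancels)
= (n+1)/19
L = lim(n→∞) (n+1)/19 = ∞
L > 1 → series DIVERGES

Diverges (ratio test: L = ∞ > 1)


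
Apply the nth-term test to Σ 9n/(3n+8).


lim(n→∞) 9n/(3n+8) = 9/3 = 3  (divide numerator and denominator by n)
lim aₙ = 3 ≠ 0 → series DIVERGES

Diverges (lim aₙ = 3 ≠ 0)


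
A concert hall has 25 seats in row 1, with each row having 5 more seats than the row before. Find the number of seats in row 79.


aₙ = a₁ + (n-1)d
= 25 + (79-1)×5
= 25 + 390
= 415

a_79 = 415


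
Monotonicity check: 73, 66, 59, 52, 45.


Differences: -7, -7, -7, -7
All differences < 0 → strictly DECREASING

Monotonically decreasing


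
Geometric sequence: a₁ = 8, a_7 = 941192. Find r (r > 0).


r^(n-1) = aₙ/a₁
r^6 = 941192/8 = 117649
r = 117649^(1/6)
= ±7; taking r > 0 gives r = 7

r = 7


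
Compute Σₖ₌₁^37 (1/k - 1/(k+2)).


Telescoping with gap 2: two head and two tail terms survive.
= (1 + 1/2) - (1/38 + 1/39)
= 3/2 - 1/38 - 1/39 = 1073/741

Sum = 1073/741


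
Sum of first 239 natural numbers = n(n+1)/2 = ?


n(n+1)/2 = 239×240/2 = 57360/2 = 28680

Σk = 28680


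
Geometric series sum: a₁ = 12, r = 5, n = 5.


Sₙ = 12×(5^5 - 1)/(5 - 1)
= 12×(3125 - 1)/4
= 12×3124/4
= 9372

S_5 = 9372


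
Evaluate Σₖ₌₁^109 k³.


n(n+1)/2 = 109×110/2 = 5995
Σk³ = 5995² = 35940025

Σk³ = 35940025


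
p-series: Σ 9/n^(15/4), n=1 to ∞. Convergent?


p-series test: Σ c/n^p converges if p > 1, diverges if p ≤ 1 (constant c > 0 doesn't affect convergence).
p = 15/4
15/4 > 1 → CONVERGES

Converges (p = 15/4 > 1)


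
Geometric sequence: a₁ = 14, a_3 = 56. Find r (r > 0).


r^(n-1) = aₙ/a₁
r^2 = 56/14 = 4
r = 4^(1/2)
= ±2; taking r > 0 gives r = 2

r = 2


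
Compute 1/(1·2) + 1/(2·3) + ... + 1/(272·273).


1/(k(k+1)) = 1/k - 1/(k+1) (partial fractions)
Telescoping: Σ = 1 - 1/273 = 272/273

Sum = 272/273


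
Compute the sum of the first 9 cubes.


n(n+1)/2 = 9×10/2 = 45
Σk³ = 45² = 2025

Σk³ = 2025


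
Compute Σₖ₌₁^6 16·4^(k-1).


Sₙ = 16×(4^6 - 1)/(4 - 1)
= 16×(4096 - 1)/3
= 16×4095/3
= 21840

S_6 = 21840


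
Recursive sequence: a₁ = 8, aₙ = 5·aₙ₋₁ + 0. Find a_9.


Computing step by step:
a_1 = 8
a_2 = 40
a_3 = 200
a_4 = 1000
a_5 = 5000
a_6 = 25000
a_7 = 125000
a_8 = 625000
a_9 = 3125000


a_9 = 3125000


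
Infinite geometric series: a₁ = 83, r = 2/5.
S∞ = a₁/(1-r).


S∞ = a₁/(1-r) = 83/(1 - 2/5)
= 83/(3/5)
= 415/3

S∞ = 415/3


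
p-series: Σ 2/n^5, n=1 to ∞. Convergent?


p-series test: Σ c/n^p converges if p > 1, diverges if p ≤ 1 (constant c > 0 doesn't affect convergence).
p = 5
5 > 1 → CONVERGES

Converges (p = 5 > 1)


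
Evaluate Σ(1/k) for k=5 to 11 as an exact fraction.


Σₖ₌5^11 1/k = 1/5 + 1/6 + 1/7 + 1/8 + 1/9 + 1/10 + 1/11
= 25961/27720
≈ 0.9365

Sum = 25961/27720 ≈ 0.9365


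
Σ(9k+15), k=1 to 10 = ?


Σ(9k+15) = 9·Σk + 15·n
= 9·55 + 15·10
= 495 + 150 = 645

Σ = 645


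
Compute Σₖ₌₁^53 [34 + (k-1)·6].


aₙ = 34 + (53-1)×6 = 346
Sₙ = n(a₁+aₙ)/2 = 53×(34+346)/2
= 53×380/2 = 10070

S_53 = 10070


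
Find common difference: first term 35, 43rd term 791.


d = (aₙ - a₁)/(n-1)
= (791 - 35)/(43-1)
= 756/42 = 18

d = 18


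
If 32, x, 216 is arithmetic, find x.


AM = (32 + 216)/2 = 248/2 = 124

AM = 124


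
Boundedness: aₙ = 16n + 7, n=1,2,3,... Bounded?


aₙ = 16n + 7 → as n→∞, aₙ→∞
No finite upper bound exists
The sequence is UNBOUNDED

Unbounded (aₙ → ∞ as n → ∞)


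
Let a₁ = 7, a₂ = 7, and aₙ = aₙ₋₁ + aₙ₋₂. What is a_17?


Computing iteratively: 7, 7, 14, 21, 35, 56, 91, 147, 238, 385, 623, 1008, ...
a_17 = 11179

a_17 = 11179


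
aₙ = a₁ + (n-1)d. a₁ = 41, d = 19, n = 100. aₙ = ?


aₙ = a₁ + (n-1)d
= 41 + (100-1)×19
= 41 + 1881
= 1922

a_100 = 1922


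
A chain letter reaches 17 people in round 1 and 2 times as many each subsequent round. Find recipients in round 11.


aₙ = a₁·r^(n-1)
= 17×2^10
= 17×1024
= 17408

a_11 = 17408


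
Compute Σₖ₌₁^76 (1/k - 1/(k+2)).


Telescoping with gap 2: two head and two tail terms survive.
= (1 + 1/2) - (1/77 + 1/78)
= 3/2 - 1/77 - 1/78 = 4427/3003

Sum = 4427/3003


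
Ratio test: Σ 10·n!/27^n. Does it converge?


aₙ = 10·n!/27^n
a_{n+1}/aₙ = (n+1)!/27^(n+1) × 27^n/n!  (constant 10 cancels)
= (n+1)/27
L = lim(n→∞) (n+1)/27 = ∞
L > 1 → series DIVERGES

Diverges (ratio test: L = ∞ > 1)


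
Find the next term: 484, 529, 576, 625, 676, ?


Pattern: perfect squares: n²
Terms: 484, 529, 576, 625, 676
Next term = 729

Next term = 729


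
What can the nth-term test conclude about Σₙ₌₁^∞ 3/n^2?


lim(n→∞) 3/n^2 = 0
lim aₙ = 0 → nth-term test is INCONCLUSIVE
(Need other tests; this is actually a convergent p-series with p=2 > 1)

Inconclusive (lim aₙ = 0; need another test)


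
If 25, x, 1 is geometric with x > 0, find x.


GM = √(25×1) = √25 = 5

GM = 5


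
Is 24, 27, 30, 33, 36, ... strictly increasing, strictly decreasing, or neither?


Differences: 3, 3, 3, 3
All differences > 0 → strictly INCREASING

Monotonically increasing


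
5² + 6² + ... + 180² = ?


Σₖ₌5^180 k² = Σₖ₌₁^180 k² − Σₖ₌₁^4 k²
= 180·181·361/6 − 4·5·9/6
= 1960230 − 30 = 1960200

Σk² = 1960200


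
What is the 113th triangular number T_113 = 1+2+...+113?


n(n+1)/2 = 113×114/2 = 12882/2 = 6441

Σk = 6441


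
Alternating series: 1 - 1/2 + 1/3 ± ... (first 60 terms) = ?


S = 1 - 1/2 + 1/3 - 1/4 + 1/5 - 1/6 + 1/7 - 1/8 ± ...
= 0.6849
(Full series converges to +ln(2) ≈ +0.6931)

S_60 = 0.6849


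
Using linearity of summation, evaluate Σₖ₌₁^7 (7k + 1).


Σ(7k+1) = 7·Σk + 1·n
= 7·28 + 1·7
= 196 + 7 = 203

Σ = 203


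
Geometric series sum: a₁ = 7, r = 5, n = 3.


Sₙ = 7×(5^3 - 1)/(5 - 1)
= 7×(125 - 1)/4
= 7×124/4
= 217

S_3 = 217


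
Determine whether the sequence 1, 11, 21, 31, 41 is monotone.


Differences: 10, 10, 10, 10
All differences > 0 → strictly INCREASING

Monotonically increasing


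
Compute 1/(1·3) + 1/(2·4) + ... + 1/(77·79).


1/(k(k+2)) = (1/2)·(1/k - 1/(k+2)) (partial fractions)
Telescoping: Σ = (1/2)·(1 + 1/2 - 1/78 - 1/79) = 4543/6162

Sum = 4543/6162


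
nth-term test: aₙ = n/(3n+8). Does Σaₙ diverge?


lim(n→∞) n/(3n+8) = 1/3 = 1/3  (divide numerator and denominator by n)
lim aₙ = 1/3 ≠ 0 → series DIVERGES

Diverges (lim aₙ = 1/3 ≠ 0)


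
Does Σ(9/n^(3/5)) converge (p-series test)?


p-series test: Σ c/n^p converges if p > 1, diverges if p ≤ 1 (constant c > 0 doesn't affect convergence).
p = 3/5
3/5 ≤ 1 → DIVERGES

Diverges (p = 3/5 ≤ 1)


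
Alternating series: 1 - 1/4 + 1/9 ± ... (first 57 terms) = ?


S = 1 - 1/4 + 1/9 - 1/16 + 1/25 - 1/36 + 1/49 - 1/64 ± ...
= 0.8226
(Full series converges to +π²/12 ≈ +0.8225)

S_57 = 0.8226


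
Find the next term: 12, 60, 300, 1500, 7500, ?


Pattern: geometric (r=5)
Terms: 12, 60, 300, 1500, 7500
Next term = 37500

Next term = 37500


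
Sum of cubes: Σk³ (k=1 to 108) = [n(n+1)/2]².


n(n+1)/2 = 108×109/2 = 5886
Σk³ = 5886² = 34644996

Σk³ = 34644996


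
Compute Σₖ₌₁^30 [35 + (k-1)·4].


aₙ = 35 + (30-1)×4 = 151
Sₙ = n(a₁+aₙ)/2 = 30×(35+151)/2
= 30×186/2 = 2790

S_30 = 2790


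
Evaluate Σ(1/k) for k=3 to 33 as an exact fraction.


Σₖ₌3^33 1/k = 1/3 + 1/4 + 1/5 + ... + 1/33
= 33984696501949/13127595717600
≈ 2.5888

Sum = 33984696501949/13127595717600 ≈ 2.5888


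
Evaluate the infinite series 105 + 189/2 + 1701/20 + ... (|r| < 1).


S∞ = a₁/(1-r) = 105/(1 - 9/10)
= 105/(1/10)
= 1050

S∞ = 1050


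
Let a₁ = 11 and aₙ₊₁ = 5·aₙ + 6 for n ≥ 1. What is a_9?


Computing step by step:
a_1 = 11
a_2 = 61
a_3 = 311
a_4 = 1561
a_5 = 7811
a_6 = 39061
a_7 = 195311
a_8 = 976561
a_9 = 4882811


a_9 = 4882811


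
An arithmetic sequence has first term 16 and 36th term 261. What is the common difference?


d = (aₙ - a₁)/(n-1)
= (261 - 16)/(36-1)
= 245/35 = 7

d = 7


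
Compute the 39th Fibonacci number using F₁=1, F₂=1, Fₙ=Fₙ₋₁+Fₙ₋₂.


Fibonacci sequence: 1, 1, 2, 3, 5, 8, 13, 21, 34, 55, 89, ...
F(39) = 63245986

F(39) = 63245986


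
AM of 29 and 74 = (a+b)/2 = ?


AM = (29 + 74)/2 = 103/2 = 51.5

AM = 51.5


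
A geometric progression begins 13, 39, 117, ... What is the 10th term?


aₙ = a₁·r^(n-1)
= 13×3^9
= 13×19683
= 255879

a_10 = 255879


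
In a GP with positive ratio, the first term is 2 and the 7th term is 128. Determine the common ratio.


r^(n-1) = aₙ/a₁
r^6 = 128/2 = 64
r = 64^(1/6)
= ±2; taking r > 0 gives r = 2

r = 2


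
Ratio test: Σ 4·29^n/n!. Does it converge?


aₙ = 4·29^n/n!
a_{n+1}/aₙ = 29^(n+1)/(n+1)! × n!/29^n  (constant 4 cancels)
= 29/(n+1)
L = lim(n→∞) 29/(n+1) = 0
L < 1 → series CONVERGES

Converges (ratio test: L = 0 < 1)


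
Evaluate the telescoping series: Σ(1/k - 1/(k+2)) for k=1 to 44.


Telescoping with gap 2: two head and two tail terms survive.
= (1 + 1/2) - (1/45 + 1/46)
= 3/2 - 1/45 - 1/46 = 1507/1035

Sum = 1507/1035


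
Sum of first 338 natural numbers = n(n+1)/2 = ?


n(n+1)/2 = 338×339/2 = 114582/2 = 57291

Σk = 57291


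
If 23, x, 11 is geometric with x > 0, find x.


GM = √(23×11) = √253 = 15.906

GM = 15.906


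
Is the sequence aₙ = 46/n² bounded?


a₁ = 46, a₂ = 46/4, a₃ = 46/9, ...
0 < aₙ ≤ 46 for all n ≥ 1
The sequence IS bounded

Bounded (0 < aₙ ≤ 46)


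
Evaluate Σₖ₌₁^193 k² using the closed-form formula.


n = 193
n(n+1)(2n+1)/6 = 193×194×387/6
= 14490054/6 = 2415009

Σk² = 2415009


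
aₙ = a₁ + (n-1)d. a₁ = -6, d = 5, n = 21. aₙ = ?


aₙ = a₁ + (n-1)d
= -6 + (21-1)×5
= -6 + 100
= 94

a_21 = 94


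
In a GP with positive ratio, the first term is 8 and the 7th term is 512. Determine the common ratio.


r^(n-1) = aₙ/a₁
r^6 = 512/8 = 64
r = 64^(1/6)
= ±2; taking r > 0 gives r = 2

r = 2


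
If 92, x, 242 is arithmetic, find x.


AM = (92 + 242)/2 = 334/2 = 167

AM = 167


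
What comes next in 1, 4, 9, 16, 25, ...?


Pattern: perfect squares: n²
Terms: 1, 4, 9, 16, 25
Next term = 36

Next term = 36


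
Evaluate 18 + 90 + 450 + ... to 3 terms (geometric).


Sₙ = 18×(5^3 - 1)/(5 - 1)
= 18×(125 - 1)/4
= 18×124/4
= 558

S_3 = 558


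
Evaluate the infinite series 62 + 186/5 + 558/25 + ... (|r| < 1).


S∞ = a₁/(1-r) = 62/(1 - 3/5)
= 62/(2/5)
= 155

S∞ = 155


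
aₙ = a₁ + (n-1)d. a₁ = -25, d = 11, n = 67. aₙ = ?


aₙ = a₁ + (n-1)d
= -25 + (67-1)×11
= -25 + 726
= 701

a_67 = 701


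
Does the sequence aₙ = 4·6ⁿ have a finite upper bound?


aₙ = 4·6ⁿ → as n→∞, aₙ→∞ (since base 6 > 1)
No finite upper bound exists
The sequence is UNBOUNDED

Unbounded (aₙ → ∞ as n → ∞)
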